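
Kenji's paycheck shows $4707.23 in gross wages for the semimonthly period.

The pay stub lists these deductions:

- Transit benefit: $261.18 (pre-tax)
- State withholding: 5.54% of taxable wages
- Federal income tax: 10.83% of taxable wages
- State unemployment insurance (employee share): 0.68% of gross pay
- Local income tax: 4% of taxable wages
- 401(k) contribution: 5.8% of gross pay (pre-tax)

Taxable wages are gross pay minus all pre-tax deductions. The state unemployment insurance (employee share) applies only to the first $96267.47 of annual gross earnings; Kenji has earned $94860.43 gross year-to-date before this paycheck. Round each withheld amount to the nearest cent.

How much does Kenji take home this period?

$3313.41

Transit benefit: $261.18
401(k) contribution: $4707.23 × 0.058 = $273.02
Pre-tax total = $261.18 + $273.02 = $534.20
Taxable wages = $4707.23 − $534.20 = $4173.03
Federal income tax: $4173.03 × 0.1083 = $451.94
Local income tax: $4173.03 × 0.04 = $166.92
State withholding: $4173.03 × 0.0554 = $231.19
State unemployment insurance (employee share): only $96267.47 − $94860.43 = $1407.04 of this check is subject → $1407.04 × 0.0068 = $9.57
Total deductions = $261.18 + $273.02 + $451.94 + $166.92 + $231.19 + $9.57 = $1393.82
Net pay = $4707.23 − $1393.82 = $3313.41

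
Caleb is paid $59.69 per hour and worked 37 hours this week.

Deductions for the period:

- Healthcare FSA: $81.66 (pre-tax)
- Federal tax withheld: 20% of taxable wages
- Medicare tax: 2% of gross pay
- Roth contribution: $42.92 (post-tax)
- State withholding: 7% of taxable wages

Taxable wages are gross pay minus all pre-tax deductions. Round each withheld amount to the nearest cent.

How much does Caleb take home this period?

Gross pay: 37 × $59.69 = $2,208.53
Healthcare FSA: $81.66
Taxable wages = $2,208.53 − $81.66 = $2,126.87
State withholding: $2,126.87 × 0.07 = $148.88
Federal tax withheld: $2,126.87 × 0.2 = $425.37
Medicare tax: $2,208.53 × 0.02 = $44.17
Roth contribution: $42.92
Total deductions = $81.66 + $148.88 + $425.37 + $44.17 + $42.92 = $743.00
Net pay = $2,208.53 − $743.00 = $1,465.53

$1,465.53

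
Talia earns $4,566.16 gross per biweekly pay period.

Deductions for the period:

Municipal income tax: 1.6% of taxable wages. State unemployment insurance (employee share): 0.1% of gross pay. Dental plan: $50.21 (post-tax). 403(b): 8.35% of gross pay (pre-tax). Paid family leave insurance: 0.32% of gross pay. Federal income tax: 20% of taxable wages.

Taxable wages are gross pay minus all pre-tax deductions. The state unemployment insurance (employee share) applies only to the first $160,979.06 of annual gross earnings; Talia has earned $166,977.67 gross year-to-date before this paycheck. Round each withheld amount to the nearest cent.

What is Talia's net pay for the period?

$3,216.13

403(b): $4,566.16 × 0.0835 = $381.27
Taxable wages = $4,566.16 − $381.27 = $4,184.89
Municipal income tax: $4,184.89 × 0.016 = $66.96
Federal income tax: $4,184.89 × 0.2 = $836.98
State unemployment insurance (employee share): annual cap $160,979.06 already reached (YTD $166,977.67), so $0.00
Paid family leave insurance: $4,566.16 × 0.0032 = $14.61
Dental plan: $50.21
Total deductions = $381.27 + $66.96 + $836.98 + $0.00 + $14.61 + $50.21 = $1,350.03
Net pay = $4,566.16 − $1,350.03 = $3,216.13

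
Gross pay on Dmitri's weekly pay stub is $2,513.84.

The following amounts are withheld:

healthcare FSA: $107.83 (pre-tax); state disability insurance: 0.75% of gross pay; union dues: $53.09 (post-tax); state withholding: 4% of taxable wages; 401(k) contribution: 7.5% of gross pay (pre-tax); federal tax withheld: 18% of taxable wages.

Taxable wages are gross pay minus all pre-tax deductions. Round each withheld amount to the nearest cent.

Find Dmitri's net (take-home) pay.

401(k) contribution: $2,513.84 × 0.075 = $188.54
Healthcare FSA: $107.83
Pre-tax total = $188.54 + $107.83 = $296.37
Taxable wages = $2,513.84 − $296.37 = $2,217.47
Federal tax withheld: $2,217.47 × 0.18 = $399.14
State withholding: $2,217.47 × 0.04 = $88.70
State disability insurance: $2,513.84 × 0.0075 = $18.85
Union dues: $53.09
Total deductions = $188.54 + $107.83 + $399.14 + $88.70 + $18.85 + $53.09 = $856.15
Net pay = $2,513.84 − $856.15 = $1,657.69

$1,657.69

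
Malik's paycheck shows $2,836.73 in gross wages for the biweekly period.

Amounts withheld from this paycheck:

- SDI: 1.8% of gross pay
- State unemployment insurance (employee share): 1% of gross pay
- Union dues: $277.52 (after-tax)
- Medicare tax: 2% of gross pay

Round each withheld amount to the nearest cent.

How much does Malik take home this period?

$2,423.05

SDI: $2,836.73 × 0.018 = $51.06
Medicare tax: $2,836.73 × 0.02 = $56.73
State unemployment insurance (employee share): $2,836.73 × 0.01 = $28.37
Union dues: $277.52
Total deductions = $51.06 + $56.73 + $28.37 + $277.52 = $413.68
Net pay = $2,836.73 − $413.68 = $2,423.05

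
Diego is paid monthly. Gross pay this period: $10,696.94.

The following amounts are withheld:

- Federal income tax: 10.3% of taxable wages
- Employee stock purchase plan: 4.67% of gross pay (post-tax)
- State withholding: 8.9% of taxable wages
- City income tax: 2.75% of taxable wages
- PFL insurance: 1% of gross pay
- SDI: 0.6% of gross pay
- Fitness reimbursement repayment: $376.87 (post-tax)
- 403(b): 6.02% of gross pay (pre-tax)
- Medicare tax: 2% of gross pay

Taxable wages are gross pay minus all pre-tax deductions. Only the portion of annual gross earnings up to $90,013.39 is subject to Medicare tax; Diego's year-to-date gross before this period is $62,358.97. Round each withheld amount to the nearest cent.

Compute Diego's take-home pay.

$6,584.83

403(b): $10,696.94 × 0.0602 = $643.96
Taxable wages = $10,696.94 − $643.96 = $10,052.98
City income tax: $10,052.98 × 0.0275 = $276.46
State withholding: $10,052.98 × 0.089 = $894.72
Federal income tax: $10,052.98 × 0.103 = $1,035.46
PFL insurance: $10,696.94 × 0.01 = $106.97
Medicare tax: cap not yet reached, full $10,696.94 is subject → $10,696.94 × 0.02 = $213.94
SDI: $10,696.94 × 0.006 = $64.18
Fitness reimbursement repayment: $376.87
Employee stock purchase plan: $10,696.94 × 0.0467 = $499.55
Total deductions = $643.96 + $276.46 + $894.72 + $1,035.46 + $106.97 + $213.94 + $64.18 + $376.87 + $499.55 = $4,112.11
Net pay = $10,696.94 − $4,112.11 = $6,584.83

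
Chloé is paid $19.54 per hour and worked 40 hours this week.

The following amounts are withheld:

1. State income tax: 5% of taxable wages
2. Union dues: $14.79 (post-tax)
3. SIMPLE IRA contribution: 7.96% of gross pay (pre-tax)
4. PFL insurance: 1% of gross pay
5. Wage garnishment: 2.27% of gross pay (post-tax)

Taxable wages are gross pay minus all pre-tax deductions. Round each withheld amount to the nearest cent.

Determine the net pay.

Gross pay: 40 × $19.54 = $781.60
SIMPLE IRA contribution: $781.60 × 0.0796 = $62.22
Taxable wages = $781.60 − $62.22 = $719.38
State income tax: $719.38 × 0.05 = $35.97
PFL insurance: $781.60 × 0.01 = $7.82
Wage garnishment: $781.60 × 0.0227 = $17.74
Union dues: $14.79
Total deductions = $62.22 + $35.97 + $7.82 + $17.74 + $14.79 = $138.54
Net pay = $781.60 − $138.54 = $643.06

$643.06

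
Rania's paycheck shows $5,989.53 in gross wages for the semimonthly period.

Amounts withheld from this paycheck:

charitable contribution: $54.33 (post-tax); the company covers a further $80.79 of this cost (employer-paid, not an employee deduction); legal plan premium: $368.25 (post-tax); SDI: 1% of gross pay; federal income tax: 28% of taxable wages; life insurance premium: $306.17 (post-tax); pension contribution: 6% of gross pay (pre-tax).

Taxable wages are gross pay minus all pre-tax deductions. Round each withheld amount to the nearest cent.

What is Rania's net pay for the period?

$3,265.07

Pension contribution: $5,989.53 × 0.06 = $359.37
Taxable wages = $5,989.53 − $359.37 = $5,630.16
Federal income tax: $5,630.16 × 0.28 = $1,576.44
SDI: $5,989.53 × 0.01 = $59.90
Charitable contribution: $54.33
Legal plan premium: $368.25
Life insurance premium: $306.17
(Employer's $80.79 toward charitable contribution is not withheld from the employee.)
Total deductions = $359.37 + $1,576.44 + $59.90 + $54.33 + $368.25 + $306.17 = $2,724.46
Net pay = $5,989.53 − $2,724.46 = $3,265.07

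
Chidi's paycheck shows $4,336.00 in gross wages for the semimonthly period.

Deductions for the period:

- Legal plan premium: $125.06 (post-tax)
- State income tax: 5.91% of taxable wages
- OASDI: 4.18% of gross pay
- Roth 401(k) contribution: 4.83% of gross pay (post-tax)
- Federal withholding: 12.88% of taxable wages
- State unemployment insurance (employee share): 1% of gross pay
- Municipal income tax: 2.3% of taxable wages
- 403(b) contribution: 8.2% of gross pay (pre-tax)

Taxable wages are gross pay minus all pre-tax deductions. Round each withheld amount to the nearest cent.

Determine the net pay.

403(b) contribution: $4,336.00 × 0.082 = $355.55
Taxable wages = $4,336.00 − $355.55 = $3,980.45
Federal withholding: $3,980.45 × 0.1288 = $512.68
State income tax: $3,980.45 × 0.0591 = $235.24
Municipal income tax: $3,980.45 × 0.023 = $91.55
State unemployment insurance (employee share): $4,336.00 × 0.01 = $43.36
OASDI: $4,336.00 × 0.0418 = $181.24
Legal plan premium: $125.06
Roth 401(k) contribution: $4,336.00 × 0.0483 = $209.43
Total deductions = $355.55 + $512.68 + $235.24 + $91.55 + $43.36 + $181.24 + $125.06 + $209.43 = $1,754.11
Net pay = $4,336.00 − $1,754.11 = $2,581.89

$2,581.89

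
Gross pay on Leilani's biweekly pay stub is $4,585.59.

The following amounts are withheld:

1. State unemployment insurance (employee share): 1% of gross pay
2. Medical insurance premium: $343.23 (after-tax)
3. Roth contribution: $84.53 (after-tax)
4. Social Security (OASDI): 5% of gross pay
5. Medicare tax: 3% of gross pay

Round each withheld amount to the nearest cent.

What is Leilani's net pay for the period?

State unemployment insurance (employee share): $4,585.59 × 0.01 = $45.86
Medicare tax: $4,585.59 × 0.03 = $137.57
Social Security (OASDI): $4,585.59 × 0.05 = $229.28
Roth contribution: $84.53
Medical insurance premium: $343.23
Total deductions = $45.86 + $137.57 + $229.28 + $84.53 + $343.23 = $840.47
Net pay = $4,585.59 − $840.47 = $3,745.12

$3,745.12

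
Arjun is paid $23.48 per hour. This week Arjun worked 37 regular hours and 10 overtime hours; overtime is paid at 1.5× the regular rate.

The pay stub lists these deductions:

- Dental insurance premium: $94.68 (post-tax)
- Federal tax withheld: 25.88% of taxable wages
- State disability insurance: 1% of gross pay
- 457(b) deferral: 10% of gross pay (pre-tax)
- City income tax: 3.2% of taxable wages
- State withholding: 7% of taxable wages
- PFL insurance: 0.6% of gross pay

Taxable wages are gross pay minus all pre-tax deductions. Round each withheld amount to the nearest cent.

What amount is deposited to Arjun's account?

$588.18

Regular pay: 37 × $23.48 = $868.76
Overtime pay: 10 × $23.48 × 1.5 = $352.20
Gross pay = $868.76 + $352.20 = $1,220.96
457(b) deferral: $1,220.96 × 0.1 = $122.10
Taxable wages = $1,220.96 − $122.10 = $1,098.86
City income tax: $1,098.86 × 0.032 = $35.16
State withholding: $1,098.86 × 0.07 = $76.92
Federal tax withheld: $1,098.86 × 0.2588 = $284.38
PFL insurance: $1,220.96 × 0.006 = $7.33
State disability insurance: $1,220.96 × 0.01 = $12.21
Dental insurance premium: $94.68
Total deductions = $122.10 + $35.16 + $76.92 + $284.38 + $7.33 + $12.21 + $94.68 = $632.78
Net pay = $1,220.96 − $632.78 = $588.18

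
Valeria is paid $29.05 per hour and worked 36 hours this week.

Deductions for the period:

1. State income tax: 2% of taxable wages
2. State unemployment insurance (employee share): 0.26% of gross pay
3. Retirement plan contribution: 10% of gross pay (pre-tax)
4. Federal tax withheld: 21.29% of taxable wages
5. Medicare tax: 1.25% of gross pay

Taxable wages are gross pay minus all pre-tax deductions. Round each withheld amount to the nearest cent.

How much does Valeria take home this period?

$706.22

Gross pay: 36 × $29.05 = $1,045.80
Retirement plan contribution: $1,045.80 × 0.1 = $104.58
Taxable wages = $1,045.80 − $104.58 = $941.22
Federal tax withheld: $941.22 × 0.2129 = $200.39
State income tax: $941.22 × 0.02 = $18.82
Medicare tax: $1,045.80 × 0.0125 = $13.07
State unemployment insurance (employee share): $1,045.80 × 0.0026 = $2.72
Total deductions = $104.58 + $200.39 + $18.82 + $13.07 + $2.72 = $339.58
Net pay = $1,045.80 − $339.58 = $706.22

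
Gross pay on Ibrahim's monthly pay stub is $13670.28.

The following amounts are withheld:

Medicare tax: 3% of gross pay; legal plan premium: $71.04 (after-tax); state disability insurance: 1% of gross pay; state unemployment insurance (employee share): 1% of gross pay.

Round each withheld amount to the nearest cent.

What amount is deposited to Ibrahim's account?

$12915.73

State unemployment insurance (employee share): $13670.28 × 0.01 = $136.70
Medicare tax: $13670.28 × 0.03 = $410.11
State disability insurance: $13670.28 × 0.01 = $136.70
Legal plan premium: $71.04
Total deductions = $136.70 + $410.11 + $136.70 + $71.04 = $754.55
Net pay = $13670.28 − $754.55 = $12915.73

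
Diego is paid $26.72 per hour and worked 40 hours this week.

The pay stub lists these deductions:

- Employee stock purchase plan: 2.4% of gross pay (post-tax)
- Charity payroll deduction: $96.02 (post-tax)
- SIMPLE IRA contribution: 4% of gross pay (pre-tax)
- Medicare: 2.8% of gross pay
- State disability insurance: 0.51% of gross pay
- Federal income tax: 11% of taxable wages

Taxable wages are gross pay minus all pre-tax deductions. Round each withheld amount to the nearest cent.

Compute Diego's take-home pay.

Gross pay: 40 × $26.72 = $1,068.80
SIMPLE IRA contribution: $1,068.80 × 0.04 = $42.75
Taxable wages = $1,068.80 − $42.75 = $1,026.05
Federal income tax: $1,026.05 × 0.11 = $112.87
State disability insurance: $1,068.80 × 0.0051 = $5.45
Medicare: $1,068.80 × 0.028 = $29.93
Employee stock purchase plan: $1,068.80 × 0.024 = $25.65
Charity payroll deduction: $96.02
Total deductions = $42.75 + $112.87 + $5.45 + $29.93 + $25.65 + $96.02 = $312.67
Net pay = $1,068.80 − $312.67 = $756.13

$756.13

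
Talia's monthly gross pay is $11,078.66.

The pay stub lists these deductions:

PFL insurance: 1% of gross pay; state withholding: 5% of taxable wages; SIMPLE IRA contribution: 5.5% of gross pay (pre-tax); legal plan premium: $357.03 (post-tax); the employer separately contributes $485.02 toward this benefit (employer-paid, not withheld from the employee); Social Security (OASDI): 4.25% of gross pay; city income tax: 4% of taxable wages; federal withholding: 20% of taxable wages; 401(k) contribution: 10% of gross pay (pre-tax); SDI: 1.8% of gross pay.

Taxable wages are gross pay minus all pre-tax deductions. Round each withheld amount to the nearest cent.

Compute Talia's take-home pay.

$5,508.56

401(k) contribution: $11,078.66 × 0.1 = $1,107.87
SIMPLE IRA contribution: $11,078.66 × 0.055 = $609.33
Pre-tax total = $1,107.87 + $609.33 = $1,717.20
Taxable wages = $11,078.66 − $1,717.20 = $9,361.46
Federal withholding: $9,361.46 × 0.2 = $1,872.29
State withholding: $9,361.46 × 0.05 = $468.07
City income tax: $9,361.46 × 0.04 = $374.46
Social Security (OASDI): $11,078.66 × 0.0425 = $470.84
PFL insurance: $11,078.66 × 0.01 = $110.79
SDI: $11,078.66 × 0.018 = $199.42
Legal plan premium: $357.03
(Employer's $485.02 toward legal plan premium is not withheld from the employee.)
Total deductions = $1,107.87 + $609.33 + $1,872.29 + $468.07 + $374.46 + $470.84 + $110.79 + $199.42 + $357.03 = $5,570.10
Net pay = $11,078.66 − $5,570.10 = $5,508.56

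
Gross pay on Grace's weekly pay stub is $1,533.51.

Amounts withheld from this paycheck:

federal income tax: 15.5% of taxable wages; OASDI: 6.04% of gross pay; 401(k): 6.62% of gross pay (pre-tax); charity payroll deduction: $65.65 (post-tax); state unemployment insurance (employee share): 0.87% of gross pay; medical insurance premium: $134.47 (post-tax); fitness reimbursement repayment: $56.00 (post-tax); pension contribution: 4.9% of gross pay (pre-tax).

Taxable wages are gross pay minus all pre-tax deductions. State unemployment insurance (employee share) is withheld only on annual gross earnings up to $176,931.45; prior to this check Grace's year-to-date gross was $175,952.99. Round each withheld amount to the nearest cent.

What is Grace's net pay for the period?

401(k): $1,533.51 × 0.0662 = $101.52
Pension contribution: $1,533.51 × 0.049 = $75.14
Pre-tax total = $101.52 + $75.14 = $176.66
Taxable wages = $1,533.51 − $176.66 = $1,356.85
Federal income tax: $1,356.85 × 0.155 = $210.31
OASDI: $1,533.51 × 0.0604 = $92.62
State unemployment insurance (employee share): only $176,931.45 − $175,952.99 = $978.46 of this check is subject → $978.46 × 0.0087 = $8.51
Medical insurance premium: $134.47
Fitness reimbursement repayment: $56.00
Charity payroll deduction: $65.65
Total deductions = $101.52 + $75.14 + $210.31 + $92.62 + $8.51 + $134.47 + $56.00 + $65.65 = $744.22
Net pay = $1,533.51 − $744.22 = $789.29

$789.29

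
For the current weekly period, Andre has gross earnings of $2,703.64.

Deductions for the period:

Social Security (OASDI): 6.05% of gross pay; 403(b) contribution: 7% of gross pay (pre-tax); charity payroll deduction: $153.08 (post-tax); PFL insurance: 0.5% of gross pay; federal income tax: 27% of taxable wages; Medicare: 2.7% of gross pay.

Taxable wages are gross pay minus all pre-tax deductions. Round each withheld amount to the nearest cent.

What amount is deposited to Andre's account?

403(b) contribution: $2,703.64 × 0.07 = $189.25
Taxable wages = $2,703.64 − $189.25 = $2,514.39
Federal income tax: $2,514.39 × 0.27 = $678.89
Social Security (OASDI): $2,703.64 × 0.0605 = $163.57
Medicare: $2,703.64 × 0.027 = $73.00
PFL insurance: $2,703.64 × 0.005 = $13.52
Charity payroll deduction: $153.08
Total deductions = $189.25 + $678.89 + $163.57 + $73.00 + $13.52 + $153.08 = $1,271.31
Net pay = $2,703.64 − $1,271.31 = $1,432.33

$1,432.33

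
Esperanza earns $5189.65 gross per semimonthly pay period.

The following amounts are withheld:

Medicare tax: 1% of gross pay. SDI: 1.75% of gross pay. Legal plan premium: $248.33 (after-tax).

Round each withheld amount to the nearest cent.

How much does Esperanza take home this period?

$4798.60

Medicare tax: $5189.65 × 0.01 = $51.90
SDI: $5189.65 × 0.0175 = $90.82
Legal plan premium: $248.33
Total deductions = $51.90 + $90.82 + $248.33 = $391.05
Net pay = $5189.65 − $391.05 = $4798.60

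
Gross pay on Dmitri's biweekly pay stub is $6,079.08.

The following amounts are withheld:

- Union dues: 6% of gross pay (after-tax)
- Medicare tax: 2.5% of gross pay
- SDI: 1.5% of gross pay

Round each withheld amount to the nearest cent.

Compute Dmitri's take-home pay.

SDI: $6,079.08 × 0.015 = $91.19
Medicare tax: $6,079.08 × 0.025 = $151.98
Union dues: $6,079.08 × 0.06 = $364.74
Total deductions = $91.19 + $151.98 + $364.74 = $607.91
Net pay = $6,079.08 − $607.91 = $5,471.17

$5,471.17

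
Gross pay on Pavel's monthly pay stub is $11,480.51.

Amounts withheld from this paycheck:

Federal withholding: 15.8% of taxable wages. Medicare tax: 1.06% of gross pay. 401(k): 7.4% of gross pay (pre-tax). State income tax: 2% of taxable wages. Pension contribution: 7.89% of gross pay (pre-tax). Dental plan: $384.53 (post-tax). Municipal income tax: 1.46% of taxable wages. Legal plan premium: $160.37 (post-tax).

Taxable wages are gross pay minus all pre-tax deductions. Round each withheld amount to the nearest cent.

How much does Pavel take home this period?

Pension contribution: $11,480.51 × 0.0789 = $905.81
401(k): $11,480.51 × 0.074 = $849.56
Pre-tax total = $905.81 + $849.56 = $1,755.37
Taxable wages = $11,480.51 − $1,755.37 = $9,725.14
Municipal income tax: $9,725.14 × 0.0146 = $141.99
State income tax: $9,725.14 × 0.02 = $194.50
Federal withholding: $9,725.14 × 0.158 = $1,536.57
Medicare tax: $11,480.51 × 0.0106 = $121.69
Dental plan: $384.53
Legal plan premium: $160.37
Total deductions = $905.81 + $849.56 + $141.99 + $194.50 + $1,536.57 + $121.69 + $384.53 + $160.37 = $4,295.02
Net pay = $11,480.51 − $4,295.02 = $7,185.49

$7,185.49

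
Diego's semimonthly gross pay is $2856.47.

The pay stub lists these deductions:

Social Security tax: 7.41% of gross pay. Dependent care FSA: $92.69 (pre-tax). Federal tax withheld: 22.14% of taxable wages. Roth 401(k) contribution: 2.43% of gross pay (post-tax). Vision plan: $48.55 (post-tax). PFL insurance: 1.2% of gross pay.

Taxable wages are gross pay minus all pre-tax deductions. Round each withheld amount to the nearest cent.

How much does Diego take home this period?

Dependent care FSA: $92.69
Taxable wages = $2856.47 − $92.69 = $2763.78
Federal tax withheld: $2763.78 × 0.2214 = $611.90
Social Security tax: $2856.47 × 0.0741 = $211.66
PFL insurance: $2856.47 × 0.012 = $34.28
Vision plan: $48.55
Roth 401(k) contribution: $2856.47 × 0.0243 = $69.41
Total deductions = $92.69 + $611.90 + $211.66 + $34.28 + $48.55 + $69.41 = $1068.49
Net pay = $2856.47 − $1068.49 = $1787.98

$1787.98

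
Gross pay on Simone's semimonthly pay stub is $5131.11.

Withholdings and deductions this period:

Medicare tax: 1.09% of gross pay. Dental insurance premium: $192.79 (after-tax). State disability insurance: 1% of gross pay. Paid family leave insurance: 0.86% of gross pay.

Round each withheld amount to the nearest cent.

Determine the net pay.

$4786.95

State disability insurance: $5131.11 × 0.01 = $51.31
Medicare tax: $5131.11 × 0.0109 = $55.93
Paid family leave insurance: $5131.11 × 0.0086 = $44.13
Dental insurance premium: $192.79
Total deductions = $51.31 + $55.93 + $44.13 + $192.79 = $344.16
Net pay = $5131.11 − $344.16 = $4786.95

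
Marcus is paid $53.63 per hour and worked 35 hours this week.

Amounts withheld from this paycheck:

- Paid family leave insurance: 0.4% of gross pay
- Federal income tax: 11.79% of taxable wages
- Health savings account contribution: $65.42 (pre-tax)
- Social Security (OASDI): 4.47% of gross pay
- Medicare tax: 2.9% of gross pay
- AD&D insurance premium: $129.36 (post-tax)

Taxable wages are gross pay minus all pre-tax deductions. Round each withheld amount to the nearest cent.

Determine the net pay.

$1,322.84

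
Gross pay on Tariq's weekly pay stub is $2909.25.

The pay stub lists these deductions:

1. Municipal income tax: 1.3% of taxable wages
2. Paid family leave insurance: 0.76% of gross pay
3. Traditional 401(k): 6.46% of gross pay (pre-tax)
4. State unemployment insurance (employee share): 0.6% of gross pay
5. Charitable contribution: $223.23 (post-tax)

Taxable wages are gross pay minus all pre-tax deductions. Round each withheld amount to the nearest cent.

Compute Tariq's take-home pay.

Traditional 401(k): $2909.25 × 0.0646 = $187.94
Taxable wages = $2909.25 − $187.94 = $2721.31
Municipal income tax: $2721.31 × 0.013 = $35.38
State unemployment insurance (employee share): $2909.25 × 0.006 = $17.46
Paid family leave insurance: $2909.25 × 0.0076 = $22.11
Charitable contribution: $223.23
Total deductions = $187.94 + $35.38 + $17.46 + $22.11 + $223.23 = $486.12
Net pay = $2909.25 − $486.12 = $2423.13

$2423.13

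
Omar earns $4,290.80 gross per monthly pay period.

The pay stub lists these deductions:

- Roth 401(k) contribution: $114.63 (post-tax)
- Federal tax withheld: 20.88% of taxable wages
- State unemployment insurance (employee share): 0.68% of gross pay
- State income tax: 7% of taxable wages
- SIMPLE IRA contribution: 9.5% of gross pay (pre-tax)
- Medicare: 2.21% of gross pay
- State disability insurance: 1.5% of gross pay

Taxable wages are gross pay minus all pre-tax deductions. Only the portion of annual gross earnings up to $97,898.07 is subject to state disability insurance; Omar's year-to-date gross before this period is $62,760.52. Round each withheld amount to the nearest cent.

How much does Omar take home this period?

$2,497.54

SIMPLE IRA contribution: $4,290.80 × 0.095 = $407.63
Taxable wages = $4,290.80 − $407.63 = $3,883.17
Federal tax withheld: $3,883.17 × 0.2088 = $810.81
State income tax: $3,883.17 × 0.07 = $271.82
Medicare: $4,290.80 × 0.0221 = $94.83
State disability insurance: cap not yet reached, full $4,290.80 is subject → $4,290.80 × 0.015 = $64.36
State unemployment insurance (employee share): $4,290.80 × 0.0068 = $29.18
Roth 401(k) contribution: $114.63
Total deductions = $407.63 + $810.81 + $271.82 + $94.83 + $64.36 + $29.18 + $114.63 = $1,793.26
Net pay = $4,290.80 − $1,793.26 = $2,497.54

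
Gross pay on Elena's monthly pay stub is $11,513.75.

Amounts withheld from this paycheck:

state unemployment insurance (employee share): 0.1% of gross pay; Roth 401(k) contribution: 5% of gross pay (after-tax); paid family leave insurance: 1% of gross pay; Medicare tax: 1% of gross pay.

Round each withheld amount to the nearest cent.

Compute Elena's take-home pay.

Paid family leave insurance: $11,513.75 × 0.01 = $115.14
Medicare tax: $11,513.75 × 0.01 = $115.14
State unemployment insurance (employee share): $11,513.75 × 0.001 = $11.51
Roth 401(k) contribution: $11,513.75 × 0.05 = $575.69
Total deductions = $115.14 + $115.14 + $11.51 + $575.69 = $817.48
Net pay = $11,513.75 − $817.48 = $10,696.27

$10,696.27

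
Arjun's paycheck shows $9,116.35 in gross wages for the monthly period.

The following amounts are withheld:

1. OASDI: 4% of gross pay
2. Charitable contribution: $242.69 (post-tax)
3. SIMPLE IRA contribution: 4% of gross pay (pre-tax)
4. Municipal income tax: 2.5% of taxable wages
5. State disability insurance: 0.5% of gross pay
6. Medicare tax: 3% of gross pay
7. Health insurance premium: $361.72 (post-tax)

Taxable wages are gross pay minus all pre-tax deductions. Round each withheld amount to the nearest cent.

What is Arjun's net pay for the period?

$7,244.78

SIMPLE IRA contribution: $9,116.35 × 0.04 = $364.65
Taxable wages = $9,116.35 − $364.65 = $8,751.70
Municipal income tax: $8,751.70 × 0.025 = $218.79
Medicare tax: $9,116.35 × 0.03 = $273.49
OASDI: $9,116.35 × 0.04 = $364.65
State disability insurance: $9,116.35 × 0.005 = $45.58
Health insurance premium: $361.72
Charitable contribution: $242.69
Total deductions = $364.65 + $218.79 + $273.49 + $364.65 + $45.58 + $361.72 + $242.69 = $1,871.57
Net pay = $9,116.35 − $1,871.57 = $7,244.78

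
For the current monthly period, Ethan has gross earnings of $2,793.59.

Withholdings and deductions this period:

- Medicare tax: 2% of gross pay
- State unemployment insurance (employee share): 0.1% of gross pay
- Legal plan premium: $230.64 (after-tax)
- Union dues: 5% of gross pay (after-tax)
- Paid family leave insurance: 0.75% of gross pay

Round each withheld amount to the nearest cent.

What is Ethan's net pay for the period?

Medicare tax: $2,793.59 × 0.02 = $55.87
Paid family leave insurance: $2,793.59 × 0.0075 = $20.95
State unemployment insurance (employee share): $2,793.59 × 0.001 = $2.79
Legal plan premium: $230.64
Union dues: $2,793.59 × 0.05 = $139.68
Total deductions = $55.87 + $20.95 + $2.79 + $230.64 + $139.68 = $449.93
Net pay = $2,793.59 − $449.93 = $2,343.66

$2,343.66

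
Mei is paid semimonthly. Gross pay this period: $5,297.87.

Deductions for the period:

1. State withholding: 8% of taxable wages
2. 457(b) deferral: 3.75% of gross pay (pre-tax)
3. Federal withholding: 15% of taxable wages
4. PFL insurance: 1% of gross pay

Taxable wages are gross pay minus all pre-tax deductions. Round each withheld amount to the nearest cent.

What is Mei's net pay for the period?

$3,873.40

457(b) deferral: $5,297.87 × 0.0375 = $198.67
Taxable wages = $5,297.87 − $198.67 = $5,099.20
Federal withholding: $5,099.20 × 0.15 = $764.88
State withholding: $5,099.20 × 0.08 = $407.94
PFL insurance: $5,297.87 × 0.01 = $52.98
Total deductions = $198.67 + $764.88 + $407.94 + $52.98 = $1,424.47
Net pay = $5,297.87 − $1,424.47 = $3,873.40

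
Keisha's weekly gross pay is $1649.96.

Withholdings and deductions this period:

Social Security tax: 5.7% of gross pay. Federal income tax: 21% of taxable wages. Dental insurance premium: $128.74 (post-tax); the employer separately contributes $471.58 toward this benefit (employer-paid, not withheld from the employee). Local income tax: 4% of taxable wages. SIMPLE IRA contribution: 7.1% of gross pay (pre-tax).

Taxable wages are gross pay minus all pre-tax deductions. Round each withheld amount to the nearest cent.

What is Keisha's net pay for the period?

$926.82

SIMPLE IRA contribution: $1649.96 × 0.071 = $117.15
Taxable wages = $1649.96 − $117.15 = $1532.81
Local income tax: $1532.81 × 0.04 = $61.31
Federal income tax: $1532.81 × 0.21 = $321.89
Social Security tax: $1649.96 × 0.057 = $94.05
Dental insurance premium: $128.74
(Employer's $471.58 toward dental insurance premium is not withheld from the employee.)
Total deductions = $117.15 + $61.31 + $321.89 + $94.05 + $128.74 = $723.14
Net pay = $1649.96 − $723.14 = $926.82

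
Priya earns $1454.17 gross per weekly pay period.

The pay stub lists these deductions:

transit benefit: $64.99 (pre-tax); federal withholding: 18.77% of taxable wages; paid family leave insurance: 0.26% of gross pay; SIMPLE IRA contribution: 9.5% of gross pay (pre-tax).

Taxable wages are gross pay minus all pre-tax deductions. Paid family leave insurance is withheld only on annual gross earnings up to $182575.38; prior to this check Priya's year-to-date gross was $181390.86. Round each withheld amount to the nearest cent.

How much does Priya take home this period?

$1013.13

Transit benefit: $64.99
SIMPLE IRA contribution: $1454.17 × 0.095 = $138.15
Pre-tax total = $64.99 + $138.15 = $203.14
Taxable wages = $1454.17 − $203.14 = $1251.03
Federal withholding: $1251.03 × 0.1877 = $234.82
Paid family leave insurance: only $182575.38 − $181390.86 = $1184.52 of this check is subject → $1184.52 × 0.0026 = $3.08
Total deductions = $64.99 + $138.15 + $234.82 + $3.08 = $441.04
Net pay = $1454.17 − $441.04 = $1013.13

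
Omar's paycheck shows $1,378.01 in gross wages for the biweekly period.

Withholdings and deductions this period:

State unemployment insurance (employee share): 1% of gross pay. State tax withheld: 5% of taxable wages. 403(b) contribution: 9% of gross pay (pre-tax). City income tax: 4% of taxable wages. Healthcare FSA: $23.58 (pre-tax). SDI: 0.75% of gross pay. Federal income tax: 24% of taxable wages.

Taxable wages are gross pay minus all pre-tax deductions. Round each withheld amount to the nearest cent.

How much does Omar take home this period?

$800.25

403(b) contribution: $1,378.01 × 0.09 = $124.02
Healthcare FSA: $23.58
Pre-tax total = $124.02 + $23.58 = $147.60
Taxable wages = $1,378.01 − $147.60 = $1,230.41
City income tax: $1,230.41 × 0.04 = $49.22
State tax withheld: $1,230.41 × 0.05 = $61.52
Federal income tax: $1,230.41 × 0.24 = $295.30
SDI: $1,378.01 × 0.0075 = $10.34
State unemployment insurance (employee share): $1,378.01 × 0.01 = $13.78
Total deductions = $124.02 + $23.58 + $49.22 + $61.52 + $295.30 + $10.34 + $13.78 = $577.76
Net pay = $1,378.01 − $577.76 = $800.25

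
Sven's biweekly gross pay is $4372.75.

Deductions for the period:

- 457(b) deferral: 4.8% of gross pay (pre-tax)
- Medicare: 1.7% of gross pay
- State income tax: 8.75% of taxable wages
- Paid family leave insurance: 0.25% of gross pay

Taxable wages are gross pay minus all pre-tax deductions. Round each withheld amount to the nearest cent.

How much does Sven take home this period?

$3713.34

457(b) deferral: $4372.75 × 0.048 = $209.89
Taxable wages = $4372.75 − $209.89 = $4162.86
State income tax: $4162.86 × 0.0875 = $364.25
Paid family leave insurance: $4372.75 × 0.0025 = $10.93
Medicare: $4372.75 × 0.017 = $74.34
Total deductions = $209.89 + $364.25 + $10.93 + $74.34 = $659.41
Net pay = $4372.75 − $659.41 = $3713.34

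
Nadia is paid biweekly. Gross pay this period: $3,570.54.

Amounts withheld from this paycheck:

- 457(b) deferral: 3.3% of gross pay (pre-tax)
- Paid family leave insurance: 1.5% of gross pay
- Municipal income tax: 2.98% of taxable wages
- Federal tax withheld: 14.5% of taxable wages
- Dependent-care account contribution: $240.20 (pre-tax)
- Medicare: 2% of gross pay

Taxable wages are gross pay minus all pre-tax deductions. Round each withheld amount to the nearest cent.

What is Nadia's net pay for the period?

$2,526.00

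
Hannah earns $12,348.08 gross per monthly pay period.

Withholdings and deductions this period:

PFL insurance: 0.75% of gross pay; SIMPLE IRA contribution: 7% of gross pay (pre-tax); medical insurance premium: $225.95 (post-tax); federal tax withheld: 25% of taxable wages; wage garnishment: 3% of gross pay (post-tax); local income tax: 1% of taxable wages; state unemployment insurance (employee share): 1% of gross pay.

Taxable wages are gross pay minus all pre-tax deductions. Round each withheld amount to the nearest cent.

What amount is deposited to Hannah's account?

$7,685.46

SIMPLE IRA contribution: $12,348.08 × 0.07 = $864.37
Taxable wages = $12,348.08 − $864.37 = $11,483.71
Local income tax: $11,483.71 × 0.01 = $114.84
Federal tax withheld: $11,483.71 × 0.25 = $2,870.93
State unemployment insurance (employee share): $12,348.08 × 0.01 = $123.48
PFL insurance: $12,348.08 × 0.0075 = $92.61
Wage garnishment: $12,348.08 × 0.03 = $370.44
Medical insurance premium: $225.95
Total deductions = $864.37 + $114.84 + $2,870.93 + $123.48 + $92.61 + $370.44 + $225.95 = $4,662.62
Net pay = $12,348.08 − $4,662.62 = $7,685.46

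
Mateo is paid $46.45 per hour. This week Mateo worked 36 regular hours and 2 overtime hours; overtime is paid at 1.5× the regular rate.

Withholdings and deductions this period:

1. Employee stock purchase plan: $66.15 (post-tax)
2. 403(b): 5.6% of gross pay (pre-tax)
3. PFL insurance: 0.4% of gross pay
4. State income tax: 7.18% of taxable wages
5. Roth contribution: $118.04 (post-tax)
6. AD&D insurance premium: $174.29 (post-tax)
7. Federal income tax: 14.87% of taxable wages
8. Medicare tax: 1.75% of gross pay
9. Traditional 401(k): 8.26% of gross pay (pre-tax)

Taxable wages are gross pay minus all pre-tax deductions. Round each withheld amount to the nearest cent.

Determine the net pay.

$818.96

Regular pay: 36 × $46.45 = $1672.20
Overtime pay: 2 × $46.45 × 1.5 = $139.35
Gross pay = $1672.20 + $139.35 = $1811.55
Traditional 401(k): $1811.55 × 0.0826 = $149.63
403(b): $1811.55 × 0.056 = $101.45
Pre-tax total = $149.63 + $101.45 = $251.08
Taxable wages = $1811.55 − $251.08 = $1560.47
Federal income tax: $1560.47 × 0.1487 = $232.04
State income tax: $1560.47 × 0.0718 = $112.04
Medicare tax: $1811.55 × 0.0175 = $31.70
PFL insurance: $1811.55 × 0.004 = $7.25
Roth contribution: $118.04
AD&D insurance premium: $174.29
Employee stock purchase plan: $66.15
Total deductions = $149.63 + $101.45 + $232.04 + $112.04 + $31.70 + $7.25 + $118.04 + $174.29 + $66.15 = $992.59
Net pay = $1811.55 − $992.59 = $818.96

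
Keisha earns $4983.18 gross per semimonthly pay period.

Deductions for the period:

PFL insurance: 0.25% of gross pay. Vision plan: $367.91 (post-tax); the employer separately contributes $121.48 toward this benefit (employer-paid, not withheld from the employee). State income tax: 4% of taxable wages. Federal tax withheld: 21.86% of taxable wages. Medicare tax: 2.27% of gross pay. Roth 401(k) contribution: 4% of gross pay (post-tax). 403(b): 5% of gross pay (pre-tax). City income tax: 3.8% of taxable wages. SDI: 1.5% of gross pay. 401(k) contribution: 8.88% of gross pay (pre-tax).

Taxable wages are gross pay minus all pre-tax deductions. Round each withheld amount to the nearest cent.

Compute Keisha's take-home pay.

401(k) contribution: $4983.18 × 0.0888 = $442.51
403(b): $4983.18 × 0.05 = $249.16
Pre-tax total = $442.51 + $249.16 = $691.67
Taxable wages = $4983.18 − $691.67 = $4291.51
Federal tax withheld: $4291.51 × 0.2186 = $938.12
City income tax: $4291.51 × 0.038 = $163.08
State income tax: $4291.51 × 0.04 = $171.66
PFL insurance: $4983.18 × 0.0025 = $12.46
Medicare tax: $4983.18 × 0.0227 = $113.12
SDI: $4983.18 × 0.015 = $74.75
Roth 401(k) contribution: $4983.18 × 0.04 = $199.33
Vision plan: $367.91
(Employer's $121.48 toward vision plan is not withheld from the employee.)
Total deductions = $442.51 + $249.16 + $938.12 + $163.08 + $171.66 + $12.46 + $113.12 + $74.75 + $199.33 + $367.91 = $2732.10
Net pay = $4983.18 − $2732.10 = $2251.08

$2251.08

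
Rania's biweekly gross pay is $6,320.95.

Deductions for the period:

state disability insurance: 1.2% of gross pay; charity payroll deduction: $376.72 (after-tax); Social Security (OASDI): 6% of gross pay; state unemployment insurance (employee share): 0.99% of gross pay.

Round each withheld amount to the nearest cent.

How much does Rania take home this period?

$5,426.54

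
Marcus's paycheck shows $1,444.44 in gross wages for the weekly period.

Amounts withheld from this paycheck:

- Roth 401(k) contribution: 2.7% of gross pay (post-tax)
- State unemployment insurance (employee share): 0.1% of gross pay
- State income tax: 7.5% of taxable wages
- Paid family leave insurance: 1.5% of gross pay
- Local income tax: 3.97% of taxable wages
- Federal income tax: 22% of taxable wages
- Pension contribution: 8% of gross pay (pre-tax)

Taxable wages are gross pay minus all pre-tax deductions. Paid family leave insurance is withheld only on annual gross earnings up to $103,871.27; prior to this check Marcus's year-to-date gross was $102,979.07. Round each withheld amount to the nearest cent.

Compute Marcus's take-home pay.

Pension contribution: $1,444.44 × 0.08 = $115.56
Taxable wages = $1,444.44 − $115.56 = $1,328.88
State income tax: $1,328.88 × 0.075 = $99.67
Local income tax: $1,328.88 × 0.0397 = $52.76
Federal income tax: $1,328.88 × 0.22 = $292.35
State unemployment insurance (employee share): $1,444.44 × 0.001 = $1.44
Paid family leave insurance: only $103,871.27 − $102,979.07 = $892.20 of this check is subject → $892.20 × 0.015 = $13.38
Roth 401(k) contribution: $1,444.44 × 0.027 = $39.00
Total deductions = $115.56 + $99.67 + $52.76 + $292.35 + $1.44 + $13.38 + $39.00 = $614.16
Net pay = $1,444.44 − $614.16 = $830.28

$830.28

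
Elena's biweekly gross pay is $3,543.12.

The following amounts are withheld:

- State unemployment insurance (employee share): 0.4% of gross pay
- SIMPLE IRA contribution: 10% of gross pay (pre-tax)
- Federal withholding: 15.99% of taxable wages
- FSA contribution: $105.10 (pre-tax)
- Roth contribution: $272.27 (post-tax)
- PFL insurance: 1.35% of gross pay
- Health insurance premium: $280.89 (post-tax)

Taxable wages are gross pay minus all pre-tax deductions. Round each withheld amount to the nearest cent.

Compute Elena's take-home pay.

FSA contribution: $105.10
SIMPLE IRA contribution: $3,543.12 × 0.1 = $354.31
Pre-tax total = $105.10 + $354.31 = $459.41
Taxable wages = $3,543.12 − $459.41 = $3,083.71
Federal withholding: $3,083.71 × 0.1599 = $493.09
PFL insurance: $3,543.12 × 0.0135 = $47.83
State unemployment insurance (employee share): $3,543.12 × 0.004 = $14.17
Roth contribution: $272.27
Health insurance premium: $280.89
Total deductions = $105.10 + $354.31 + $493.09 + $47.83 + $14.17 + $272.27 + $280.89 = $1,567.66
Net pay = $3,543.12 − $1,567.66 = $1,975.46

$1,975.46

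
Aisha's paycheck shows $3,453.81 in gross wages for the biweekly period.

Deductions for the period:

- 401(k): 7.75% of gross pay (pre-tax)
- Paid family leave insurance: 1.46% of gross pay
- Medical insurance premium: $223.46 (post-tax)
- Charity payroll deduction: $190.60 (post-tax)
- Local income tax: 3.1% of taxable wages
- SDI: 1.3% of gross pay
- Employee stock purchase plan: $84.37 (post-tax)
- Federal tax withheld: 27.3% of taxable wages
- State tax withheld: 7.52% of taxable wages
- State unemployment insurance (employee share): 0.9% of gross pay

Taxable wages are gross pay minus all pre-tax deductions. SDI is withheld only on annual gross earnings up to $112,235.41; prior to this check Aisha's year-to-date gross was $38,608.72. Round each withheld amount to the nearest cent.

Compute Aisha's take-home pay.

$1,353.11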